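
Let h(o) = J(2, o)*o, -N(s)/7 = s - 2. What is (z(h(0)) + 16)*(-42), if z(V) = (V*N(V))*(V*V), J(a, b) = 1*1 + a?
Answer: -672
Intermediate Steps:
J(a, b) = 1 + a
N(s) = 14 - 7*s (N(s) = -7*(s - 2) = -7*(-2 + s) = 14 - 7*s)
h(o) = 3*o (h(o) = (1 + 2)*o = 3*o)
z(V) = V³*(14 - 7*V) (z(V) = (V*(14 - 7*V))*(V*V) = (V*(14 - 7*V))*V² = V³*(14 - 7*V))
(z(h(0)) + 16)*(-42) = (7*(3*0)³*(2 - 3*0) + 16)*(-42) = (7*0³*(2 - 1*0) + 16)*(-42) = (7*0*(2 + 0) + 16)*(-42) = (7*0*2 + 16)*(-42) = (0 + 16)*(-42) = 16*(-42) = -672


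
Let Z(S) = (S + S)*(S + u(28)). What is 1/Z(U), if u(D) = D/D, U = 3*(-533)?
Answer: 1/5110404 ≈ 1.9568e-7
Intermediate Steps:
U = -1599
u(D) = 1
Z(S) = 2*S*(1 + S) (Z(S) = (S + S)*(S + 1) = (2*S)*(1 + S) = 2*S*(1 + S))
1/Z(U) = 1/(2*(-1599)*(1 - 1599)) = 1/(2*(-1599)*(-1598)) = 1/5110404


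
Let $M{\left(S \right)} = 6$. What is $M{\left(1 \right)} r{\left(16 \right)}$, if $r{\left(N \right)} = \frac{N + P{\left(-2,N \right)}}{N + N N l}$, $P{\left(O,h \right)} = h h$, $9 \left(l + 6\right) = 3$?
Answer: $- \frac{306}{269} \approx -1.1375$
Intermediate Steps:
$l = - \frac{17}{3}$ ($l = -6 + \frac{1}{9} \cdot 3 = -6 + \frac{1}{3} = - \frac{17}{3} \approx -5.6667$)
$P{\left(O,h \right)} = h^{2}$
$r{\left(N \right)} = \frac{N + N^{2}}{N - \frac{17 N^{2}}{3}}$ ($r{\left(N \right)} = \frac{N + N^{2}}{N + N N \left(- \frac{17}{3}\right)} = \frac{N + N^{2}}{N + N^{2} \left(- \frac{17}{3}\right)} = \frac{N + N^{2}}{N - \frac{17 N^{2}}{3}}$)
$M{\left(1 \right)} r{\left(16 \right)} = 6 \frac{3 \left(1 + 16\right)}{3 - 272} = 6 \cdot 3 \frac{1}{3 - 272} \cdot 17 = 6 \cdot 3 \frac{1}{-269} \cdot 17 = 6 \cdot 3 \left(- \frac{1}{269}\right) 17 = 6 \left(- \frac{51}{269}\right) = - \frac{306}{269}$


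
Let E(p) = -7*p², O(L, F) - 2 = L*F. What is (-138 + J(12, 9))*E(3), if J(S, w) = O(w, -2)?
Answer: 9702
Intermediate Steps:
O(L, F) = 2 + F*L (O(L, F) = 2 + L*F = 2 + F*L)
J(S, w) = 2 - 2*w
(-138 + J(12, 9))*E(3) = (-138 + (2 - 2*9))*(-7*3²) = (-138 + (2 - 18))*(-7*9) = (-138 - 16)*(-63) = -154*(-63) = 9702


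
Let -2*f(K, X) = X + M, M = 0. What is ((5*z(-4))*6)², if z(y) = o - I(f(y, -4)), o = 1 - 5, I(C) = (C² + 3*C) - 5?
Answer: 72900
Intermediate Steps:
f(K, X) = -X/2 (f(K, X) = -(X + 0)/2 = -X/2)
I(C) = -5 + C² + 3*C
o = -4
z(y) = -9 (z(y) = -4 - (-5 + (-½*(-4))² + 3*(-½*(-4))) = -4 - (-5 + 2² + 3*2) = -4 - (-5 + 4 + 6) = -4 - 1*5 = -4 - 5 = -9)
((5*z(-4))*6)² = ((5*(-9))*6)² = (-45*6)² = (-270)² = 72900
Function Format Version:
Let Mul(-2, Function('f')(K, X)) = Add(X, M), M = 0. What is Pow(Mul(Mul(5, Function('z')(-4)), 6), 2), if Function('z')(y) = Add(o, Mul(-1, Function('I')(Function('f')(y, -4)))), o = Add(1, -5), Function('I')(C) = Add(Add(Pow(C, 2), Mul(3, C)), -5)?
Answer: 72900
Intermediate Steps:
Function('f')(K, X) = Mul(Rational(-1, 2), X) (Function('f')(K, X) = Mul(Rational(-1, 2), Add(X, 0)) = Mul(Rational(-1, 2), X))
Function('I')(C) = Add(-5, Pow(C, 2), Mul(3, C))
o = -4
Function('z')(y) = -9 (Function('z')(y) = Add(-4, Mul(-1, Add(-5, Pow(Mul(Rational(-1, 2), -4), 2), Mul(3, Mul(Rational(-1, 2), -4))))) = Add(-4, Mul(-1, Add(-5, Pow(2, 2), Mul(3, 2)))) = Add(-4, Mul(-1, Add(-5, 4, 6))) = Add(-4, Mul(-1, 5)) = Add(-4, -5) = -9)
Pow(Mul(Mul(5, Function('z')(-4)), 6), 2) = Pow(Mul(Mul(5, -9), 6), 2) = Pow(Mul(-45, 6), 2) = Pow(-270, 2) = 72900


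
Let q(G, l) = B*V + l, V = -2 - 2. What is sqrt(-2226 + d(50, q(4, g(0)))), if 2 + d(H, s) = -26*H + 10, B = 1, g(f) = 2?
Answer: I*sqrt(3518) ≈ 59.313*I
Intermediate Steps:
V = -4
q(G, l) = -4 + l (q(G, l) = 1*(-4) + l = -4 + l)
d(H, s) = 8 - 26*H (d(H, s) = -2 + (-26*H + 10) = -2 + (10 - 26*H) = 8 - 26*H)
sqrt(-2226 + d(50, q(4, g(0)))) = sqrt(-2226 + (8 - 26*50)) = sqrt(-2226 + (8 - 1300)) = sqrt(-2226 - 1292) = sqrt(-3518) = I*sqrt(3518)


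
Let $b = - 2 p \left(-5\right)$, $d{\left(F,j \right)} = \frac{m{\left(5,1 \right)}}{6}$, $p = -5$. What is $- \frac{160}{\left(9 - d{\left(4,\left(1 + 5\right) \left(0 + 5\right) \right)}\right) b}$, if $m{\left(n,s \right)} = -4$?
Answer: $\frac{48}{145} \approx 0.33103$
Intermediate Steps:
$d{\left(F,j \right)} = - \frac{2}{3}$ ($d{\left(F,j \right)} = - \frac{4}{6} = \left(-4\right) \frac{1}{6} = - \frac{2}{3}$)
$b = -50$ ($b = \left(-2\right) \left(-5\right) \left(-5\right) = 10 \left(-5\right) = -50$)
$- \frac{160}{\left(9 - d{\left(4,\left(1 + 5\right) \left(0 + 5\right) \right)}\right) b} = - \frac{160}{\left(9 - - \frac{2}{3}\right) \left(-50\right)} = - \frac{160}{\left(9 + \frac{2}{3}\right) \left(-50\right)} = - \frac{160}{\frac{29}{3} \left(-50\right)} = - \frac{160}{- \frac{1450}{3}} = \left(-160\right) \left(- \frac{3}{1450}\right) = \frac{48}{145}$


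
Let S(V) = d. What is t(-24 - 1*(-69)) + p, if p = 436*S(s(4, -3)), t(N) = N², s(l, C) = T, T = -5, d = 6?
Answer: 4641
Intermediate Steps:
s(l, C) = -5
S(V) = 6
p = 2616 (p = 436*6 = 2616)
t(-24 - 1*(-69)) + p = (-24 - 1*(-69))² + 2616 = (-24 + 69)² + 2616 = 45² + 2616 = 2025 + 2616 = 4641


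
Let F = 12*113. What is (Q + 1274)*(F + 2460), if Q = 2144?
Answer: 13043088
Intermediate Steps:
F = 1356
(Q + 1274)*(F + 2460) = (2144 + 1274)*(1356 + 2460) = 3418*3816 = 13043088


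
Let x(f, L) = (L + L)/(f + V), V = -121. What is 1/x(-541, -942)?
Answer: 331/942 ≈ 0.35138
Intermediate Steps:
x(f, L) = 2*L/(-121 + f) (x(f, L) = (L + L)/(f - 121) = (2*L)/(-121 + f) = 2*L/(-121 + f))
1/x(-541, -942) = 1/(2*(-942)/(-121 - 541)) = 1/(2*(-942)/(-662)) = 1/(2*(-942)*(-1/662)) = 1/(942/331) = 331/942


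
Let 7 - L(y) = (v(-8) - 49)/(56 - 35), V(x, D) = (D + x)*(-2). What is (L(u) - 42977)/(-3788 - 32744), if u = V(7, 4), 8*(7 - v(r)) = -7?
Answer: 1031233/876768 ≈ 1.1762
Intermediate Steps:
v(r) = 63/8 (v(r) = 7 - ⅛*(-7) = 7 + 7/8 = 63/8)
V(x, D) = -2*D - 2*x
u = -22 (u = -2*4 - 2*7 = -8 - 14 = -22)
L(y) = 215/24 (L(y) = 7 - (63/8 - 49)/(56 - 35) = 7 - (-329)/(8*21) = 7 - 1*(-47/24) = 7 + 47/24 = 215/24)
(L(u) - 42977)/(-3788 - 32744) = (215/24 - 42977)/(-3788 - 32744) = -1031233/24/(-36532) = -1031233/24*(-1/36532) = 1031233/876768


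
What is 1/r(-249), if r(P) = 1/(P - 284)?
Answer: -533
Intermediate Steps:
r(P) = 1/(-284 + P)
1/r(-249) = 1/(1/(-284 - 249)) = 1/(1/(-533)) = 1/(-1/533) = -533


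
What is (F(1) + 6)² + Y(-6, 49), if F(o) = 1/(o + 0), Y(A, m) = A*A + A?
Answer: 79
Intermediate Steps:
Y(A, m) = A + A² (Y(A, m) = A² + A = A + A²)
F(o) = 1/o
(F(1) + 6)² + Y(-6, 49) = (1/1 + 6)² - 6*(1 - 6) = (1 + 6)² - 6*(-5) = 7² + 30 = 49 + 30 = 79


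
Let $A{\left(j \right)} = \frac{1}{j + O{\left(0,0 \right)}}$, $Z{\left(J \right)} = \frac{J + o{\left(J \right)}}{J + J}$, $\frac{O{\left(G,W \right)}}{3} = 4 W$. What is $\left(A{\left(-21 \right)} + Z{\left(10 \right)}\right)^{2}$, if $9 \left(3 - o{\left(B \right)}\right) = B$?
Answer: $\frac{474721}{1587600} \approx 0.29902$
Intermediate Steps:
$o{\left(B \right)} = 3 - \frac{B}{9}$
$O{\left(G,W \right)} = 12 W$ ($O{\left(G,W \right)} = 3 \cdot 4 W = 12 W$)
$Z{\left(J \right)} = \frac{3 + \frac{8 J}{9}}{2 J}$ ($Z{\left(J \right)} = \frac{J - \left(-3 + \frac{J}{9}\right)}{J + J} = \frac{3 + \frac{8 J}{9}}{2 J}$)
$A{\left(j \right)} = \frac{1}{j}$ ($A{\left(j \right)} = \frac{1}{j + 12 \cdot 0} = \frac{1}{j + 0} = \frac{1}{j}$)
$\left(A{\left(-21 \right)} + Z{\left(10 \right)}\right)^{2} = \left(\frac{1}{-21} + \frac{27 + 8 \cdot 10}{18 \cdot 10}\right)^{2} = \left(- \frac{1}{21} + \frac{1}{18} \cdot \frac{1}{10} \left(27 + 80\right)\right)^{2} = \left(- \frac{1}{21} + \frac{1}{18} \cdot \frac{1}{10} \cdot 107\right)^{2} = \left(- \frac{1}{21} + \frac{107}{180}\right)^{2} = \left(\frac{689}{1260}\right)^{2} = \frac{474721}{1587600}$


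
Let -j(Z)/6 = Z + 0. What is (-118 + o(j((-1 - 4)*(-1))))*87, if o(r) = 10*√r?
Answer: -10266 + 870*I*√30 ≈ -10266.0 + 4765.2*I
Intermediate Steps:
j(Z) = -6*Z (j(Z) = -6*(Z + 0) = -6*Z)
(-118 + o(j((-1 - 4)*(-1))))*87 = (-118 + 10*√(-6*(-1 - 4)*(-1)))*87 = (-118 + 10*√(-(-30)*(-1)))*87 = (-118 + 10*√(-6*5))*87 = (-118 + 10*√(-30))*87 = (-118 + 10*(I*√30))*87 = (-118 + 10*I*√30)*87 = -10266 + 870*I*√30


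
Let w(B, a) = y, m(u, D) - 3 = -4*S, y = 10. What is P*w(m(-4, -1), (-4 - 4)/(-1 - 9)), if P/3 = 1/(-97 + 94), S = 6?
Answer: -10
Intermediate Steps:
m(u, D) = -21 (m(u, D) = 3 - 4*6 = 3 - 24 = -21)
P = -1 (P = 3/(-97 + 94) = 3/(-3) = 3*(-⅓) = -1)
w(B, a) = 10
P*w(m(-4, -1), (-4 - 4)/(-1 - 9)) = -1*10 = -10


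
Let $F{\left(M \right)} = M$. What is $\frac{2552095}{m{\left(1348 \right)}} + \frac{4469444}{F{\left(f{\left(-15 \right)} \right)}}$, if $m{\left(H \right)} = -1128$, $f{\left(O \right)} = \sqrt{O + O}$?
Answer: $- \frac{2552095}{1128} - \frac{2234722 i \sqrt{30}}{15} \approx -2262.5 - 8.1601 \cdot 10^{5} i$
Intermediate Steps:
$f{\left(O \right)} = \sqrt{2} \sqrt{O}$ ($f{\left(O \right)} = \sqrt{2 O} = \sqrt{2} \sqrt{O}$)
$\frac{2552095}{m{\left(1348 \right)}} + \frac{4469444}{F{\left(f{\left(-15 \right)} \right)}} = \frac{2552095}{-1128} + \frac{4469444}{\sqrt{2} \sqrt{-15}} = 2552095 \left(- \frac{1}{1128}\right) + \frac{4469444}{\sqrt{2} i \sqrt{15}} = - \frac{2552095}{1128} + \frac{4469444}{i \sqrt{30}} = - \frac{2552095}{1128} + 4469444 \left(- \frac{i \sqrt{30}}{30}\right) = - \frac{2552095}{1128} - \frac{2234722 i \sqrt{30}}{15}$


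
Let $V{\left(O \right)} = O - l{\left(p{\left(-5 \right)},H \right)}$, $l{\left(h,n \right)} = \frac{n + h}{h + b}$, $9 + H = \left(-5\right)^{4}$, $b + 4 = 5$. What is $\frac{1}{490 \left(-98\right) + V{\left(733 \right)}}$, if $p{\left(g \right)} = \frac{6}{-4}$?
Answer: $- \frac{1}{46058} \approx -2.1712 \cdot 10^{-5}$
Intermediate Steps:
$b = 1$ ($b = -4 + 5 = 1$)
$p{\left(g \right)} = - \frac{3}{2}$ ($p{\left(g \right)} = 6 \left(- \frac{1}{4}\right) = - \frac{3}{2}$)
$H = 616$ ($H = -9 + \left(-5\right)^{4} = -9 + 625 = 616$)
$l{\left(h,n \right)} = \frac{h + n}{1 + h}$ ($l{\left(h,n \right)} = \frac{n + h}{h + 1} = \frac{h + n}{1 + h}$)
$V{\left(O \right)} = 1229 + O$ ($V{\left(O \right)} = O - \frac{- \frac{3}{2} + 616}{1 - \frac{3}{2}} = O - \frac{1}{- \frac{1}{2}} \cdot \frac{1229}{2} = O - \left(-2\right) \frac{1229}{2} = O - -1229 = O + 1229 = 1229 + O$)
$\frac{1}{490 \left(-98\right) + V{\left(733 \right)}} = \frac{1}{490 \left(-98\right) + \left(1229 + 733\right)} = \frac{1}{-48020 + 1962} = \frac{1}{-46058} = - \frac{1}{46058}$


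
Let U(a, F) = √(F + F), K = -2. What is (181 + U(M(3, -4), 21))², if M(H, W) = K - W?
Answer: (181 + √42)² ≈ 35149.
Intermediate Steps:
M(H, W) = -2 - W
U(a, F) = √2*√F (U(a, F) = √(2*F) = √2*√F)
(181 + U(M(3, -4), 21))² = (181 + √2*√21)² = (181 + √42)²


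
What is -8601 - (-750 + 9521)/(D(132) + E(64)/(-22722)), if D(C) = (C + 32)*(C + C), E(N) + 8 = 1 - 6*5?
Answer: -8461620107811/983771749 ≈ -8601.2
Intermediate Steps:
E(N) = -37 (E(N) = -8 + (1 - 6*5) = -8 + (1 - 30) = -8 - 29 = -37)
D(C) = 2*C*(32 + C) (D(C) = (32 + C)*(2*C) = 2*C*(32 + C))
-8601 - (-750 + 9521)/(D(132) + E(64)/(-22722)) = -8601 - (-750 + 9521)/(2*132*(32 + 132) - 37/(-22722)) = -8601 - 8771/(2*132*164 - 37*(-1/22722)) = -8601 - 8771/(43296 + 37/22722) = -8601 - 8771/983771749/22722 = -8601 - 8771*22722/983771749 = -8601 - 1*199294662/983771749 = -8601 - 199294662/983771749 = -8461620107811/983771749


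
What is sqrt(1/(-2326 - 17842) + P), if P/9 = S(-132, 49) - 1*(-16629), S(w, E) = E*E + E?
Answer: sqrt(17460786067774)/10084 ≈ 414.38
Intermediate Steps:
S(w, E) = E + E**2 (S(w, E) = E**2 + E = E + E**2)
P = 171711 (P = 9*(49*(1 + 49) - 1*(-16629)) = 9*(49*50 + 16629) = 9*(2450 + 16629) = 9*19079 = 171711)
sqrt(1/(-2326 - 17842) + P) = sqrt(1/(-2326 - 17842) + 171711) = sqrt(1/(-20168) + 171711) = sqrt(-1/20168 + 171711) = sqrt(3463067447/20168) = sqrt(17460786067774)/10084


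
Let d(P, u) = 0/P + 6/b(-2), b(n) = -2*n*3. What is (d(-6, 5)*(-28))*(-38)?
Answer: 532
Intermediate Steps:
b(n) = -6*n
d(P, u) = ½ (d(P, u) = 0/P + 6/((-6*(-2))) = 0 + 6/12 = 0 + 6*(1/12) = 0 + ½ = ½)
(d(-6, 5)*(-28))*(-38) = ((½)*(-28))*(-38) = -14*(-38) = 532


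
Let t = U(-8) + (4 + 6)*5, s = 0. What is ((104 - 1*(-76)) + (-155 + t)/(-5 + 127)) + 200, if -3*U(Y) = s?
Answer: 46255/122 ≈ 379.14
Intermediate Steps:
U(Y) = 0 (U(Y) = -⅓*0 = 0)
t = 50 (t = 0 + (4 + 6)*5 = 0 + 10*5 = 0 + 50 = 50)
((104 - 1*(-76)) + (-155 + t)/(-5 + 127)) + 200 = ((104 - 1*(-76)) + (-155 + 50)/(-5 + 127)) + 200 = ((104 + 76) - 105/122) + 200 = (180 - 105*1/122) + 200 = (180 - 105/122) + 200 = 21855/122 + 200 = 46255/122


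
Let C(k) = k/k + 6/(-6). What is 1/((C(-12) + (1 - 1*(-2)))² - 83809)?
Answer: -1/83800 ≈ -1.1933e-5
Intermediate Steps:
C(k) = 0 (C(k) = 1 + 6*(-⅙) = 1 - 1 = 0)
1/((C(-12) + (1 - 1*(-2)))² - 83809) = 1/((0 + (1 - 1*(-2)))² - 83809) = 1/((0 + (1 + 2))² - 83809) = 1/((0 + 3)² - 83809) = 1/(3² - 83809) = 1/(9 - 83809) = 1/(-83800) = -1/83800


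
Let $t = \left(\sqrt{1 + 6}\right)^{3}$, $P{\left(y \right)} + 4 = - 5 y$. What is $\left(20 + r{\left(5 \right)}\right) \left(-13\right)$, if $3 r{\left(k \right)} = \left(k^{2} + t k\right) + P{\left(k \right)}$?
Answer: $- \frac{728}{3} - \frac{455 \sqrt{7}}{3} \approx -643.94$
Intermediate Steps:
$P{\left(y \right)} = -4 - 5 y$
$t = 7 \sqrt{7}$ ($t = \left(\sqrt{7}\right)^{3} = 7 \sqrt{7} \approx 18.52$)
$r{\left(k \right)} = - \frac{4}{3} - \frac{5 k}{3} + \frac{k^{2}}{3} + \frac{7 k \sqrt{7}}{3}$ ($r{\left(k \right)} = \frac{\left(k^{2} + 7 \sqrt{7} k\right) - \left(4 + 5 k\right)}{3} = \frac{\left(k^{2} + 7 k \sqrt{7}\right) - \left(4 + 5 k\right)}{3} = \frac{-4 + k^{2} - 5 k + 7 k \sqrt{7}}{3} = - \frac{4}{3} - \frac{5 k}{3} + \frac{k^{2}}{3} + \frac{7 k \sqrt{7}}{3}$)
$\left(20 + r{\left(5 \right)}\right) \left(-13\right) = \left(20 + \left(- \frac{4}{3} - \frac{25}{3} + \frac{5^{2}}{3} + \frac{7}{3} \cdot 5 \sqrt{7}\right)\right) \left(-13\right) = \left(20 + \left(- \frac{4}{3} - \frac{25}{3} + \frac{1}{3} \cdot 25 + \frac{35 \sqrt{7}}{3}\right)\right) \left(-13\right) = \left(20 + \left(- \frac{4}{3} - \frac{25}{3} + \frac{25}{3} + \frac{35 \sqrt{7}}{3}\right)\right) \left(-13\right) = \left(20 - \left(\frac{4}{3} - \frac{35 \sqrt{7}}{3}\right)\right) \left(-13\right) = \left(\frac{56}{3} + \frac{35 \sqrt{7}}{3}\right) \left(-13\right) = - \frac{728}{3} - \frac{455 \sqrt{7}}{3}$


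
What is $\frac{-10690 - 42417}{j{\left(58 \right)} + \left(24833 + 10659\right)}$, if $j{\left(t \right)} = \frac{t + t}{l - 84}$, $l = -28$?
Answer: $- \frac{1486996}{993747} \approx -1.4964$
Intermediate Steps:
$j{\left(t \right)} = - \frac{t}{56}$ ($j{\left(t \right)} = \frac{t + t}{-28 - 84} = \frac{2 t}{-112} = 2 t \left(- \frac{1}{112}\right) = - \frac{t}{56}$)
$\frac{-10690 - 42417}{j{\left(58 \right)} + \left(24833 + 10659\right)} = \frac{-10690 - 42417}{\left(- \frac{1}{56}\right) 58 + \left(24833 + 10659\right)} = - \frac{53107}{- \frac{29}{28} + 35492} = - \frac{53107}{\frac{993747}{28}} = \left(-53107\right) \frac{28}{993747} = - \frac{1486996}{993747}$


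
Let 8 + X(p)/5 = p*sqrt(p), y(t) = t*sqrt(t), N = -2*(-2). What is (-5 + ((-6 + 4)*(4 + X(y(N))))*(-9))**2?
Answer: 4573609 - 1880640*sqrt(2) ≈ 1.9140e+6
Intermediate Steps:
N = 4
y(t) = t**(3/2)
X(p) = -40 + 5*p**(3/2) (X(p) = -40 + 5*(p*sqrt(p)) = -40 + 5*p**(3/2))
(-5 + ((-6 + 4)*(4 + X(y(N))))*(-9))**2 = (-5 + ((-6 + 4)*(4 + (-40 + 5*(4**(3/2))**(3/2))))*(-9))**2 = (-5 - 2*(4 + (-40 + 5*8**(3/2)))*(-9))**2 = (-5 - 2*(4 + (-40 + 5*(16*sqrt(2))))*(-9))**2 = (-5 - 2*(4 + (-40 + 80*sqrt(2)))*(-9))**2 = (-5 - 2*(-36 + 80*sqrt(2))*(-9))**2 = (-5 + (72 - 160*sqrt(2))*(-9))**2 = (-5 + (-648 + 1440*sqrt(2)))**2 = (-653 + 1440*sqrt(2))**2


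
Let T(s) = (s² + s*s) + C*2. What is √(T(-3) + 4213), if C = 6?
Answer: √4243 ≈ 65.138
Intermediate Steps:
T(s) = 12 + 2*s² (T(s) = (s² + s*s) + 6*2 = (s² + s²) + 12 = 2*s² + 12 = 12 + 2*s²)
√(T(-3) + 4213) = √((12 + 2*(-3)²) + 4213) = √((12 + 2*9) + 4213) = √((12 + 18) + 4213) = √(30 + 4213) = √4243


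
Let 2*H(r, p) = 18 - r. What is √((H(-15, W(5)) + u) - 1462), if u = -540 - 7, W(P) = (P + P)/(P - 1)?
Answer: I*√7970/2 ≈ 44.637*I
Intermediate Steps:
W(P) = 2*P/(-1 + P) (W(P) = (2*P)/(-1 + P) = 2*P/(-1 + P))
H(r, p) = 9 - r/2 (H(r, p) = (18 - r)/2 = 9 - r/2)
u = -547
√((H(-15, W(5)) + u) - 1462) = √(((9 - ½*(-15)) - 547) - 1462) = √(((9 + 15/2) - 547) - 1462) = √((33/2 - 547) - 1462) = √(-1061/2 - 1462) = √(-3985/2) = I*√7970/2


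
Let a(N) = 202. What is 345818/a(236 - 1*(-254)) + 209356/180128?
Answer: 7791724327/4548232 ≈ 1713.1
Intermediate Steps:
345818/a(236 - 1*(-254)) + 209356/180128 = 345818/202 + 209356/180128 = 345818*(1/202) + 209356*(1/180128) = 172909/101 + 52339/45032 = 7791724327/4548232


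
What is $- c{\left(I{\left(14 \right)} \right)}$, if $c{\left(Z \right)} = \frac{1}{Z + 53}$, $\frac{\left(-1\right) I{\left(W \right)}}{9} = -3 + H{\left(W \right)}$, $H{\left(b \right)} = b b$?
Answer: $\frac{1}{1684} \approx 0.00059382$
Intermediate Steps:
$H{\left(b \right)} = b^{2}$
$I{\left(W \right)} = 27 - 9 W^{2}$ ($I{\left(W \right)} = - 9 \left(-3 + W^{2}\right) = 27 - 9 W^{2}$)
$c{\left(Z \right)} = \frac{1}{53 + Z}$
$- c{\left(I{\left(14 \right)} \right)} = - \frac{1}{53 + \left(27 - 9 \cdot 14^{2}\right)} = - \frac{1}{53 + \left(27 - 1764\right)} = - \frac{1}{53 - 1737} = - \frac{1}{-1684} = \left(-1\right) \left(- \frac{1}{1684}\right) = \frac{1}{1684}$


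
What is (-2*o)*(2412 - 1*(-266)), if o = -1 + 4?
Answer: -16068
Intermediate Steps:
o = 3
(-2*o)*(2412 - 1*(-266)) = (-2*3)*(2412 - 1*(-266)) = -6*(2412 + 266) = -6*2678 = -16068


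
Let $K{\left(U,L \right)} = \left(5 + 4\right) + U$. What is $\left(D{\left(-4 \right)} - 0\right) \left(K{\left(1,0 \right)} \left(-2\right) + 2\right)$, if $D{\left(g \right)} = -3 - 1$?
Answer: $72$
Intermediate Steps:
$K{\left(U,L \right)} = 9 + U$
$D{\left(g \right)} = -4$ ($D{\left(g \right)} = -3 - 1 = -4$)
$\left(D{\left(-4 \right)} - 0\right) \left(K{\left(1,0 \right)} \left(-2\right) + 2\right) = \left(-4 - 0\right) \left(\left(9 + 1\right) \left(-2\right) + 2\right) = \left(-4 + 0\right) \left(10 \left(-2\right) + 2\right) = - 4 \left(-20 + 2\right) = \left(-4\right) \left(-18\right) = 72$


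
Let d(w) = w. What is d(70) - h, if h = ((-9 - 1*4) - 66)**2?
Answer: -6171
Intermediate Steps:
h = 6241 (h = ((-9 - 4) - 66)**2 = (-13 - 66)**2 = (-79)**2 = 6241)
d(70) - h = 70 - 1*6241 = 70 - 6241 = -6171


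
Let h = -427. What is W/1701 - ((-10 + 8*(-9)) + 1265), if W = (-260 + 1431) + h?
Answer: -670513/567 ≈ -1182.6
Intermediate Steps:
W = 744 (W = (-260 + 1431) - 427 = 1171 - 427 = 744)
W/1701 - ((-10 + 8*(-9)) + 1265) = 744/1701 - ((-10 + 8*(-9)) + 1265) = 744*(1/1701) - ((-10 - 72) + 1265) = 248/567 - (-82 + 1265) = 248/567 - 1*1183 = 248/567 - 1183 = -670513/567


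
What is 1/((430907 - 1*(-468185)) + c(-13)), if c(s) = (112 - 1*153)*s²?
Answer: 1/892163 ≈ 1.1209e-6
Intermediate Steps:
c(s) = -41*s² (c(s) = (112 - 153)*s² = -41*s²)
1/((430907 - 1*(-468185)) + c(-13)) = 1/((430907 - 1*(-468185)) - 41*(-13)²) = 1/((430907 + 468185) - 41*169) = 1/(899092 - 6929) = 1/892163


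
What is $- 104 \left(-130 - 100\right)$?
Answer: $23920$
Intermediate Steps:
$- 104 \left(-130 - 100\right) = \left(-104\right) \left(-230\right) = 23920$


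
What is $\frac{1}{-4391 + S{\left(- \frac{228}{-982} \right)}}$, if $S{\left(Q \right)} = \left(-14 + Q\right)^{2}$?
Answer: $- \frac{241081}{1012889071} \approx -0.00023801$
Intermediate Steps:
$\frac{1}{-4391 + S{\left(- \frac{228}{-982} \right)}} = \frac{1}{-4391 + \left(-14 - \frac{228}{-982}\right)^{2}} = \frac{1}{-4391 + \left(-14 - - \frac{114}{491}\right)^{2}} = \frac{1}{-4391 + \left(-14 + \frac{114}{491}\right)^{2}} = \frac{1}{-4391 + \left(- \frac{6760}{491}\right)^{2}} = \frac{1}{-4391 + \frac{45697600}{241081}} = \frac{1}{- \frac{1012889071}{241081}} = - \frac{241081}{1012889071}$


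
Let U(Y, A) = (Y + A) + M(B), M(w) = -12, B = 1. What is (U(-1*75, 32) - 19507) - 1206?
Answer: -20768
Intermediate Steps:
U(Y, A) = -12 + A + Y (U(Y, A) = (Y + A) - 12 = (A + Y) - 12 = -12 + A + Y)
(U(-1*75, 32) - 19507) - 1206 = ((-12 + 32 - 1*75) - 19507) - 1206 = ((-12 + 32 - 75) - 19507) - 1206 = (-55 - 19507) - 1206 = -19562 - 1206 = -20768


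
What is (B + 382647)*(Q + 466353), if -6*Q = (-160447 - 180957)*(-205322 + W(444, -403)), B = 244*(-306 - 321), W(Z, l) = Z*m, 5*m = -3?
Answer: -13432353771437917/5 ≈ -2.6865e+15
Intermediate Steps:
m = -⅗ (m = (⅕)*(-3) = -⅗ ≈ -0.60000)
W(Z, l) = -3*Z/5 (W(Z, l) = Z*(-⅗) = -3*Z/5)
B = -152988 (B = 244*(-627) = -152988)
Q = -175471755284/15 (Q = -(-160447 - 180957)*(-205322 - ⅗*444)/6 = -(-170702)*(-205322 - 1332/5)/3 = -(-170702)*(-1027942)/(3*5) = -⅙*350943510568/5 = -175471755284/15 ≈ -1.1698e+10)
(B + 382647)*(Q + 466353) = (-152988 + 382647)*(-175471755284/15 + 466353) = 229659*(-175464759989/15) = -13432353771437917/5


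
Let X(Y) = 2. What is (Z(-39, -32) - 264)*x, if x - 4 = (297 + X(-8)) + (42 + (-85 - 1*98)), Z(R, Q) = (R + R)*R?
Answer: 450036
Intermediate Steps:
Z(R, Q) = 2*R² (Z(R, Q) = (2*R)*R = 2*R²)
x = 162 (x = 4 + ((297 + 2) + (42 + (-85 - 1*98))) = 4 + (299 + (42 + (-85 - 98))) = 4 + (299 + (42 - 183)) = 4 + (299 - 141) = 4 + 158 = 162)
(Z(-39, -32) - 264)*x = (2*(-39)² - 264)*162 = (2*1521 - 264)*162 = (3042 - 264)*162 = 2778*162 = 450036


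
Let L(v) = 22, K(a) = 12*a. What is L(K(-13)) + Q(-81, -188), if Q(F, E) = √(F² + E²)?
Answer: 22 + 17*√145 ≈ 226.71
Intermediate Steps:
Q(F, E) = √(E² + F²)
L(K(-13)) + Q(-81, -188) = 22 + √((-188)² + (-81)²) = 22 + √(35344 + 6561) = 22 + √41905 = 22 + 17*√145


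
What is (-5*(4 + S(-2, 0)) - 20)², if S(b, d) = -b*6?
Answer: 10000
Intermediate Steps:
S(b, d) = -6*b
(-5*(4 + S(-2, 0)) - 20)² = (-5*(4 - 6*(-2)) - 20)² = (-5*(4 + 12) - 20)² = (-5*16 - 20)² = (-80 - 20)² = (-100)² = 10000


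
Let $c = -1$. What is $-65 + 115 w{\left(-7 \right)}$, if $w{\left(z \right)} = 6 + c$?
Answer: $510$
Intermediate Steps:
$w{\left(z \right)} = 5$ ($w{\left(z \right)} = 6 - 1 = 5$)
$-65 + 115 w{\left(-7 \right)} = -65 + 115 \cdot 5 = -65 + 575 = 510$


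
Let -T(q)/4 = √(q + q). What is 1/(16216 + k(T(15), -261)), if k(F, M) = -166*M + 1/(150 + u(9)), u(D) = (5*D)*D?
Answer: 555/33045811 ≈ 1.6795e-5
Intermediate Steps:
T(q) = -4*√2*√q (T(q) = -4*√(q + q) = -4*√2*√q)
u(D) = 5*D²
k(F, M) = 1/555 - 166*M (k(F, M) = -166*M + 1/(150 + 5*9²) = -166*M + 1/(150 + 5*81) = -166*M + 1/(150 + 405) = -166*M + 1/555 = 1/555 - 166*M)
1/(16216 + k(T(15), -261)) = 1/(16216 + (1/555 - 166*(-261))) = 1/(16216 + (1/555 + 43326)) = 1/(16216 + 24045931/555) = 1/(33045811/555) = 555/33045811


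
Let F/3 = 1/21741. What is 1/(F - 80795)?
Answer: -7247/585521364 ≈ -1.2377e-5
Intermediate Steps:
F = 1/7247 (F = 3/21741 = 3*(1/21741) = 1/7247 ≈ 0.00013799)
1/(F - 80795) = 1/(1/7247 - 80795) = 1/(-585521364/7247) = -7247/585521364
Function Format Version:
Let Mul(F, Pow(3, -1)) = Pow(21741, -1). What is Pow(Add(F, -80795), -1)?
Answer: Rational(-7247, 585521364) ≈ -1.2377e-5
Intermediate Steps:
F = Rational(1, 7247) (F = Mul(3, Pow(21741, -1)) = Mul(3, Rational(1, 21741)) = Rational(1, 7247) ≈ 0.00013799)
Pow(Add(F, -80795), -1) = Pow(Add(Rational(1, 7247), -80795), -1) = Pow(Rational(-585521364, 7247), -1) = Rational(-7247, 585521364)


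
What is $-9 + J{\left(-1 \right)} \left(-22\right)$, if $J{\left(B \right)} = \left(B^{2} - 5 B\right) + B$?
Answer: $-119$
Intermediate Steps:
$J{\left(B \right)} = B^{2} - 4 B$
$-9 + J{\left(-1 \right)} \left(-22\right) = -9 + - (-4 - 1) \left(-22\right) = -9 + \left(-1\right) \left(-5\right) \left(-22\right) = -9 + 5 \left(-22\right) = -9 - 110 = -119$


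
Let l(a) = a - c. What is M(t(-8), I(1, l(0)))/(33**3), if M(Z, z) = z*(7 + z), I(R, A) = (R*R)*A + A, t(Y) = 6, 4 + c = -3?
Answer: 98/11979 ≈ 0.0081810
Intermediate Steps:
c = -7 (c = -4 - 3 = -7)
l(a) = 7 + a (l(a) = a - 1*(-7) = a + 7 = 7 + a)
I(R, A) = A + A*R**2 (I(R, A) = R**2*A + A = A*R**2 + A = A + A*R**2)
M(t(-8), I(1, l(0)))/(33**3) = (((7 + 0)*(1 + 1**2))*(7 + (7 + 0)*(1 + 1**2)))/(33**3) = ((7*(1 + 1))*(7 + 7*(1 + 1)))/35937 = ((7*2)*(7 + 7*2))*(1/35937) = (14*(7 + 14))*(1/35937) = (14*21)*(1/35937) = 294*(1/35937) = 98/11979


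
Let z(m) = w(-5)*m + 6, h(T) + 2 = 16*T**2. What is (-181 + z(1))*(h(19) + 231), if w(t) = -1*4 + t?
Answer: -1104920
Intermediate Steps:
h(T) = -2 + 16*T**2
w(t) = -4 + t
z(m) = 6 - 9*m (z(m) = (-4 - 5)*m + 6 = -9*m + 6 = 6 - 9*m)
(-181 + z(1))*(h(19) + 231) = (-181 + (6 - 9*1))*((-2 + 16*19**2) + 231) = (-181 + (6 - 9))*((-2 + 16*361) + 231) = (-181 - 3)*((-2 + 5776) + 231) = -184*(5774 + 231) = -184*6005 = -1104920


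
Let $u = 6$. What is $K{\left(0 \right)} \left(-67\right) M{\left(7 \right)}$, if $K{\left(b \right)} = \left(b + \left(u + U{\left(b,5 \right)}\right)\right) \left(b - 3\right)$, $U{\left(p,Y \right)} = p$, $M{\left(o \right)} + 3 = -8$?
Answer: $-13266$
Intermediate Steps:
$M{\left(o \right)} = -11$ ($M{\left(o \right)} = -3 - 8 = -11$)
$K{\left(b \right)} = \left(-3 + b\right) \left(6 + 2 b\right)$ ($K{\left(b \right)} = \left(b + \left(6 + b\right)\right) \left(b - 3\right) = \left(6 + 2 b\right) \left(-3 + b\right) = \left(-3 + b\right) \left(6 + 2 b\right)$)
$K{\left(0 \right)} \left(-67\right) M{\left(7 \right)} = \left(-18 + 2 \cdot 0^{2}\right) \left(-67\right) \left(-11\right) = \left(-18 + 2 \cdot 0\right) \left(-67\right) \left(-11\right) = \left(-18 + 0\right) \left(-67\right) \left(-11\right) = \left(-18\right) \left(-67\right) \left(-11\right) = 1206 \left(-11\right) = -13266$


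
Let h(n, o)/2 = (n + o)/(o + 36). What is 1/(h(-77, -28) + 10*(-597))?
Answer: -4/23985 ≈ -0.00016677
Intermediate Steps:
h(n, o) = 2*(n + o)/(36 + o) (h(n, o) = 2*((n + o)/(o + 36)) = 2*((n + o)/(36 + o)) = 2*(n + o)/(36 + o))
1/(h(-77, -28) + 10*(-597)) = 1/(2*(-77 - 28)/(36 - 28) + 10*(-597)) = 1/(2*(-105)/8 - 5970) = 1/(2*(⅛)*(-105) - 5970) = 1/(-105/4 - 5970) = 1/(-23985/4) = -4/23985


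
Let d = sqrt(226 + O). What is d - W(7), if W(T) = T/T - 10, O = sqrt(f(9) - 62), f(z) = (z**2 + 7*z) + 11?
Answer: 9 + sqrt(226 + sqrt(93)) ≈ 24.351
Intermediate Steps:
f(z) = 11 + z**2 + 7*z
O = sqrt(93) (O = sqrt((11 + 9**2 + 7*9) - 62) = sqrt((11 + 81 + 63) - 62) = sqrt(155 - 62) = sqrt(93) ≈ 9.6436)
W(T) = -9 (W(T) = 1 - 10 = -9)
d = sqrt(226 + sqrt(93)) ≈ 15.351
d - W(7) = sqrt(226 + sqrt(93)) - 1*(-9) = sqrt(226 + sqrt(93)) + 9 = 9 + sqrt(226 + sqrt(93))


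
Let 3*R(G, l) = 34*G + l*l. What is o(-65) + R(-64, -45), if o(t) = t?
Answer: -346/3 ≈ -115.33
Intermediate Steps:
R(G, l) = l²/3 + 34*G/3 (R(G, l) = (34*G + l*l)/3 = (34*G + l²)/3 = (l² + 34*G)/3 = l²/3 + 34*G/3)
o(-65) + R(-64, -45) = -65 + ((⅓)*(-45)² + (34/3)*(-64)) = -65 + ((⅓)*2025 - 2176/3) = -65 + (675 - 2176/3) = -65 - 151/3 = -346/3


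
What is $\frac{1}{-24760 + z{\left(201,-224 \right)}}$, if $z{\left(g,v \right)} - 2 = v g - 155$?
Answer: $- \frac{1}{69937} \approx -1.4299 \cdot 10^{-5}$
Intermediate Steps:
$z{\left(g,v \right)} = -153 + g v$ ($z{\left(g,v \right)} = 2 + \left(v g - 155\right) = 2 + \left(g v - 155\right) = 2 + \left(-155 + g v\right) = -153 + g v$)
$\frac{1}{-24760 + z{\left(201,-224 \right)}} = \frac{1}{-24760 + \left(-153 + 201 \left(-224\right)\right)} = \frac{1}{-24760 - 45177} = \frac{1}{-69937} = - \frac{1}{69937}$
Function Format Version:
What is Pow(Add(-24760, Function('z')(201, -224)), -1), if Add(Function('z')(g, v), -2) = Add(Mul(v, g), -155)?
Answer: Rational(-1, 69937) ≈ -1.4299e-5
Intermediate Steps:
Function('z')(g, v) = Add(-153, Mul(g, v)) (Function('z')(g, v) = Add(2, Add(Mul(v, g), -155)) = Add(2, Add(Mul(g, v), -155)) = Add(2, Add(-155, Mul(g, v))) = Add(-153, Mul(g, v)))
Pow(Add(-24760, Function('z')(201, -224)), -1) = Pow(Add(-24760, Add(-153, Mul(201, -224))), -1) = Pow(Add(-24760, Add(-153, -45024)), -1) = Pow(Add(-24760, -45177), -1) = Pow(-69937, -1) = Rational(-1, 69937)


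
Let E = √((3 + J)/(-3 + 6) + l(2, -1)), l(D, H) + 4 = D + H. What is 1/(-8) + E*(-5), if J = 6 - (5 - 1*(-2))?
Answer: -⅛ - 5*I*√21/3 ≈ -0.125 - 7.6376*I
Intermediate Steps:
l(D, H) = -4 + D + H (l(D, H) = -4 + (D + H) = -4 + D + H)
J = -1 (J = 6 - (5 + 2) = 6 - 1*7 = 6 - 7 = -1)
E = I*√21/3 (E = √((3 - 1)/(-3 + 6) + (-4 + 2 - 1)) = √(2/3 - 3) = √(2*(⅓) - 3) = √(⅔ - 3) = √(-7/3) = I*√21/3 ≈ 1.5275*I)
1/(-8) + E*(-5) = 1/(-8) + (I*√21/3)*(-5) = 1*(-⅛) - 5*I*√21/3 = -⅛ - 5*I*√21/3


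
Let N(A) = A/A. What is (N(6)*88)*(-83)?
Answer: -7304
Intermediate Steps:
N(A) = 1
(N(6)*88)*(-83) = (1*88)*(-83) = 88*(-83) = -7304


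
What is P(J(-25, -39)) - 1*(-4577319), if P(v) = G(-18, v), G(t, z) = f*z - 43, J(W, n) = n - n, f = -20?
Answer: 4577276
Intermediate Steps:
J(W, n) = 0
G(t, z) = -43 - 20*z (G(t, z) = -20*z - 43 = -43 - 20*z)
P(v) = -43 - 20*v
P(J(-25, -39)) - 1*(-4577319) = (-43 - 20*0) - 1*(-4577319) = (-43 + 0) + 4577319 = -43 + 4577319 = 4577276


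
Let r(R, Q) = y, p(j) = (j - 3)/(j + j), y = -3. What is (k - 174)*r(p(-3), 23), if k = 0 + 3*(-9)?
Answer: 603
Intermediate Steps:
p(j) = (-3 + j)/(2*j) (p(j) = (-3 + j)/((2*j)) = (-3 + j)*(1/(2*j)) = (-3 + j)/(2*j))
r(R, Q) = -3
k = -27 (k = 0 - 27 = -27)
(k - 174)*r(p(-3), 23) = (-27 - 174)*(-3) = -201*(-3) = 603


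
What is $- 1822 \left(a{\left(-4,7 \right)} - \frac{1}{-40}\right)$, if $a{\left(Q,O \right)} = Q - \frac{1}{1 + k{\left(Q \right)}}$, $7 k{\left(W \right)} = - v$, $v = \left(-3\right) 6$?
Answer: $\frac{775261}{100} \approx 7752.6$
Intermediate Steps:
$v = -18$
$k{\left(W \right)} = \frac{18}{7}$ ($k{\left(W \right)} = \frac{\left(-1\right) \left(-18\right)}{7} = \frac{1}{7} \cdot 18 = \frac{18}{7}$)
$a{\left(Q,O \right)} = - \frac{7}{25} + Q$ ($a{\left(Q,O \right)} = Q - \frac{1}{1 + \frac{18}{7}} = Q - \frac{1}{\frac{25}{7}} = Q - \frac{7}{25} = - \frac{7}{25} + Q$)
$- 1822 \left(a{\left(-4,7 \right)} - \frac{1}{-40}\right) = - 1822 \left(\left(- \frac{7}{25} - 4\right) - \frac{1}{-40}\right) = - 1822 \left(- \frac{107}{25} - - \frac{1}{40}\right) = - 1822 \left(- \frac{107}{25} + \frac{1}{40}\right) = \left(-1822\right) \left(- \frac{851}{200}\right) = \frac{775261}{100}$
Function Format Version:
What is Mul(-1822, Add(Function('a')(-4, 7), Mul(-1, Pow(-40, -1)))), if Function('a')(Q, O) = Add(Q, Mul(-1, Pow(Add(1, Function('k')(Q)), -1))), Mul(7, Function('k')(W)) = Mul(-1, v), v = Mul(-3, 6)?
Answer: Rational(775261, 100) ≈ 7752.6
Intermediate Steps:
v = -18
Function('k')(W) = Rational(18, 7) (Function('k')(W) = Mul(Rational(1, 7), Mul(-1, -18)) = Mul(Rational(1, 7), 18) = Rational(18, 7))
Function('a')(Q, O) = Add(Rational(-7, 25), Q) (Function('a')(Q, O) = Add(Q, Mul(-1, Pow(Add(1, Rational(18, 7)), -1))) = Add(Q, Mul(-1, Pow(Rational(25, 7), -1))) = Add(Q, Mul(-1, Rational(7, 25))) = Add(Q, Rational(-7, 25)) = Add(Rational(-7, 25), Q))
Mul(-1822, Add(Function('a')(-4, 7), Mul(-1, Pow(-40, -1)))) = Mul(-1822, Add(Add(Rational(-7, 25), -4), Mul(-1, Pow(-40, -1)))) = Mul(-1822, Add(Rational(-107, 25), Mul(-1, Rational(-1, 40)))) = Mul(-1822, Add(Rational(-107, 25), Rational(1, 40))) = Mul(-1822, Rational(-851, 200)) = Rational(775261, 100)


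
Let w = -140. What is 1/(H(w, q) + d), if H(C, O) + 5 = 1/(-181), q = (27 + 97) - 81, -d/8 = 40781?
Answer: -181/59051794 ≈ -3.0651e-6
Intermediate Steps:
d = -326248 (d = -8*40781 = -326248)
q = 43 (q = 124 - 81 = 43)
H(C, O) = -906/181 (H(C, O) = -5 + 1/(-181) = -5 - 1/181 = -906/181)
1/(H(w, q) + d) = 1/(-906/181 - 326248) = 1/(-59051794/181) = -181/59051794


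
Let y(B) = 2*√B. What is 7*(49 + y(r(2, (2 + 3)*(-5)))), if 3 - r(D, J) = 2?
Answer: 357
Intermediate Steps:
r(D, J) = 1 (r(D, J) = 3 - 1*2 = 3 - 2 = 1)
7*(49 + y(r(2, (2 + 3)*(-5)))) = 7*(49 + 2*√1) = 7*(49 + 2*1) = 7*(49 + 2) = 7*51 = 357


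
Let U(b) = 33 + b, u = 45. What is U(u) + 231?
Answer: 309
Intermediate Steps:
U(u) + 231 = (33 + 45) + 231 = 78 + 231 = 309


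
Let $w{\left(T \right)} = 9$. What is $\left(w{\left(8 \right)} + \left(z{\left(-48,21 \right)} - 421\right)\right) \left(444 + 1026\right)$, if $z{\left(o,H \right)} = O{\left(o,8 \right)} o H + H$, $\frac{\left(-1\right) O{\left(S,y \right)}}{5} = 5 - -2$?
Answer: $51286830$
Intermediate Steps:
$O{\left(S,y \right)} = -35$ ($O{\left(S,y \right)} = - 5 \left(5 - -2\right) = - 5 \left(5 + 2\right) = \left(-5\right) 7 = -35$)
$z{\left(o,H \right)} = H - 35 H o$ ($z{\left(o,H \right)} = - 35 o H + H = - 35 H o + H = H - 35 H o$)
$\left(w{\left(8 \right)} + \left(z{\left(-48,21 \right)} - 421\right)\right) \left(444 + 1026\right) = \left(9 + \left(21 \left(1 - -1680\right) - 421\right)\right) \left(444 + 1026\right) = \left(9 - \left(421 - 21 \left(1 + 1680\right)\right)\right) 1470 = \left(9 + \left(21 \cdot 1681 - 421\right)\right) 1470 = \left(9 + \left(35301 - 421\right)\right) 1470 = \left(9 + 34880\right) 1470 = 34889 \cdot 1470 = 51286830$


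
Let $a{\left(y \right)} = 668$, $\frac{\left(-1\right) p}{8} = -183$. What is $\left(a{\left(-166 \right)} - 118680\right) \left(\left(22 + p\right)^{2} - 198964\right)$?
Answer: $-237113486784$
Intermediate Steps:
$p = 1464$ ($p = \left(-8\right) \left(-183\right) = 1464$)
$\left(a{\left(-166 \right)} - 118680\right) \left(\left(22 + p\right)^{2} - 198964\right) = \left(668 - 118680\right) \left(\left(22 + 1464\right)^{2} - 198964\right) = \left(668 - 118680\right) \left(1486^{2} - 198964\right) = - 118012 \left(2208196 - 198964\right) = \left(-118012\right) 2009232 = -237113486784$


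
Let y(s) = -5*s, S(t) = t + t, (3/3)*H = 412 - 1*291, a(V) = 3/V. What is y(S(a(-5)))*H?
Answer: 726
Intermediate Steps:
H = 121 (H = 412 - 1*291 = 412 - 291 = 121)
S(t) = 2*t
y(S(a(-5)))*H = -10*3/(-5)*121 = -10*3*(-⅕)*121 = -10*(-3)/5*121 = -5*(-6/5)*121 = 6*121 = 726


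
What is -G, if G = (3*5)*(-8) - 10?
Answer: 130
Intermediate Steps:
G = -130 (G = 15*(-8) - 10 = -120 - 10 = -130)
-G = -1*(-130) = 130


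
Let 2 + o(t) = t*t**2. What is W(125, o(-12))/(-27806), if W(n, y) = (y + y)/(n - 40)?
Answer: 346/236351 ≈ 0.0014639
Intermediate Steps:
o(t) = -2 + t**3 (o(t) = -2 + t*t**2 = -2 + t**3)
W(n, y) = 2*y/(-40 + n) (W(n, y) = (2*y)/(-40 + n) = 2*y/(-40 + n))
W(125, o(-12))/(-27806) = (2*(-2 + (-12)**3)/(-40 + 125))/(-27806) = (2*(-2 - 1728)/85)*(-1/27806) = (2*(-1730)*(1/85))*(-1/27806) = -692/17*(-1/27806) = 346/236351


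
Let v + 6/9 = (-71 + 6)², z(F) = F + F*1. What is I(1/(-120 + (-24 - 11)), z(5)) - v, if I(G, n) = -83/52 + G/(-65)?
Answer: -510914863/120900 ≈ -4225.9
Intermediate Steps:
z(F) = 2*F (z(F) = F + F = 2*F)
I(G, n) = -83/52 - G/65 (I(G, n) = -83*1/52 + G*(-1/65) = -83/52 - G/65)
v = 12673/3 (v = -⅔ + (-71 + 6)² = -⅔ + (-65)² = -⅔ + 4225 = 12673/3 ≈ 4224.3)
I(1/(-120 + (-24 - 11)), z(5)) - v = (-83/52 - 1/(65*(-120 + (-24 - 11)))) - 1*12673/3 = (-83/52 - 1/(65*(-120 - 35))) - 12673/3 = (-83/52 - 1/65/(-155)) - 12673/3 = (-83/52 - 1/65*(-1/155)) - 12673/3 = (-83/52 + 1/10075) - 12673/3 = -64321/40300 - 12673/3 = -510914863/120900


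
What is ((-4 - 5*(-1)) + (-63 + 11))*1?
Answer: -51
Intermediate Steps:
((-4 - 5*(-1)) + (-63 + 11))*1 = ((-4 + 5) - 52)*1 = (1 - 52)*1 = -51*1 = -51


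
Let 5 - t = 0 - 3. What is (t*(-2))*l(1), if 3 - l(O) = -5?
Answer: -128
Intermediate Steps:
l(O) = 8 (l(O) = 3 - 1*(-5) = 3 + 5 = 8)
t = 8 (t = 5 - (0 - 3) = 5 - 1*(-3) = 5 + 3 = 8)
(t*(-2))*l(1) = (8*(-2))*8 = -16*8 = -128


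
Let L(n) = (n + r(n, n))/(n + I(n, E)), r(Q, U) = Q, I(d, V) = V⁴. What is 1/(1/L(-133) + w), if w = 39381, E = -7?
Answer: 19/748077 ≈ 2.5398e-5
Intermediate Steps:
L(n) = 2*n/(2401 + n) (L(n) = (n + n)/(n + (-7)⁴) = (2*n)/(n + 2401) = (2*n)/(2401 + n) = 2*n/(2401 + n))
1/(1/L(-133) + w) = 1/(1/(2*(-133)/(2401 - 133)) + 39381) = 1/(1/(2*(-133)/2268) + 39381) = 1/(1/(2*(-133)*(1/2268)) + 39381) = 1/(1/(-19/162) + 39381) = 1/(-162/19 + 39381) = 1/(748077/19) = 19/748077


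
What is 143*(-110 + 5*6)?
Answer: -11440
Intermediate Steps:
143*(-110 + 5*6) = 143*(-110 + 30) = 143*(-80) = -11440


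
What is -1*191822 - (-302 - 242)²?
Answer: -487758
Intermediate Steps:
-1*191822 - (-302 - 242)² = -191822 - 1*(-544)² = -191822 - 1*295936 = -191822 - 295936 = -487758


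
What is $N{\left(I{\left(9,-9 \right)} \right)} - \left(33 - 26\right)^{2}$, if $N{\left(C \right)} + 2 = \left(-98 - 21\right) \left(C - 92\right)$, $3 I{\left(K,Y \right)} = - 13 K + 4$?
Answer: $\frac{46138}{3} \approx 15379.0$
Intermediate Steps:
$I{\left(K,Y \right)} = \frac{4}{3} - \frac{13 K}{3}$ ($I{\left(K,Y \right)} = \frac{- 13 K + 4}{3} = \frac{4 - 13 K}{3} = \frac{4}{3} - \frac{13 K}{3}$)
$N{\left(C \right)} = 10946 - 119 C$ ($N{\left(C \right)} = -2 + \left(-98 - 21\right) \left(C - 92\right) = -2 - 119 \left(-92 + C\right) = -2 - \left(-10948 + 119 C\right) = 10946 - 119 C$)
$N{\left(I{\left(9,-9 \right)} \right)} - \left(33 - 26\right)^{2} = \left(10946 - 119 \left(\frac{4}{3} - 39\right)\right) - \left(33 - 26\right)^{2} = \left(10946 - 119 \left(\frac{4}{3} - 39\right)\right) - 7^{2} = \left(10946 - - \frac{13447}{3}\right) - 49 = \left(10946 + \frac{13447}{3}\right) - 49 = \frac{46285}{3} - 49 = \frac{46138}{3}$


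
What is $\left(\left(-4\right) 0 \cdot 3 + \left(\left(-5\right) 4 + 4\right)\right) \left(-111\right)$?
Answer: $1776$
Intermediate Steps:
$\left(\left(-4\right) 0 \cdot 3 + \left(\left(-5\right) 4 + 4\right)\right) \left(-111\right) = \left(0 \cdot 3 + \left(-20 + 4\right)\right) \left(-111\right) = \left(0 - 16\right) \left(-111\right) = \left(-16\right) \left(-111\right) = 1776$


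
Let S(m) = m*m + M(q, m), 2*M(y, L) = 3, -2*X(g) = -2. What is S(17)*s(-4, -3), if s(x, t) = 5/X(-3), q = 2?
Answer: 2905/2 ≈ 1452.5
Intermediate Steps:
X(g) = 1 (X(g) = -½*(-2) = 1)
s(x, t) = 5 (s(x, t) = 5/1 = 5*1 = 5)
M(y, L) = 3/2 (M(y, L) = (½)*3 = 3/2)
S(m) = 3/2 + m² (S(m) = m*m + 3/2 = m² + 3/2 = 3/2 + m²)
S(17)*s(-4, -3) = (3/2 + 17²)*5 = (3/2 + 289)*5 = (581/2)*5 = 2905/2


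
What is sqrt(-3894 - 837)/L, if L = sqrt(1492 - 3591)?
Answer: sqrt(9930369)/2099 ≈ 1.5013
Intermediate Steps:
L = I*sqrt(2099) (L = sqrt(-2099) = I*sqrt(2099) ≈ 45.815*I)
sqrt(-3894 - 837)/L = sqrt(-3894 - 837)/((I*sqrt(2099))) = sqrt(-4731)*(-I*sqrt(2099)/2099) = (I*sqrt(4731))*(-I*sqrt(2099)/2099) = sqrt(9930369)/2099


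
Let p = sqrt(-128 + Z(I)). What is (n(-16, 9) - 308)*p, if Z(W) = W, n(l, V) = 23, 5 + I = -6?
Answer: -285*I*sqrt(139) ≈ -3360.1*I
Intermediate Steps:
I = -11 (I = -5 - 6 = -11)
p = I*sqrt(139) (p = sqrt(-128 - 11) = sqrt(-139) = I*sqrt(139) ≈ 11.79*I)
(n(-16, 9) - 308)*p = (23 - 308)*(I*sqrt(139)) = -285*I*sqrt(139)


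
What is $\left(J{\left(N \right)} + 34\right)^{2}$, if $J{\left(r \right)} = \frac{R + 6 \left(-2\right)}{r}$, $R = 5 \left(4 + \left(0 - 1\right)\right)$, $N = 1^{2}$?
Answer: $1369$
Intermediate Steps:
$N = 1$
$R = 15$ ($R = 5 \left(4 - 1\right) = 5 \cdot 3 = 15$)
$J{\left(r \right)} = \frac{3}{r}$ ($J{\left(r \right)} = \frac{15 + 6 \left(-2\right)}{r} = \frac{15 - 12}{r} = \frac{3}{r}$)
$\left(J{\left(N \right)} + 34\right)^{2} = \left(\frac{3}{1} + 34\right)^{2} = \left(3 \cdot 1 + 34\right)^{2} = \left(3 + 34\right)^{2} = 37^{2} = 1369$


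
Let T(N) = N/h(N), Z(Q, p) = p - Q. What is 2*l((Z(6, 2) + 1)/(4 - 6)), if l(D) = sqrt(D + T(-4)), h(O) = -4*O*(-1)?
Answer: sqrt(7) ≈ 2.6458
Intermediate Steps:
h(O) = 4*O
T(N) = 1/4 (T(N) = N/((4*N)) = N*(1/(4*N)) = 1/4)
l(D) = sqrt(1/4 + D) (l(D) = sqrt(D + 1/4) = sqrt(1/4 + D))
2*l((Z(6, 2) + 1)/(4 - 6)) = 2*(sqrt(1 + 4*(((2 - 1*6) + 1)/(4 - 6)))/2) = 2*(sqrt(1 + 4*(((2 - 6) + 1)/(-2)))/2) = 2*(sqrt(1 + 4*((-4 + 1)*(-1/2)))/2) = 2*(sqrt(1 + 4*(-3*(-1/2)))/2) = 2*(sqrt(1 + 4*(3/2))/2) = 2*(sqrt(1 + 6)/2) = 2*(sqrt(7)/2) = sqrt(7)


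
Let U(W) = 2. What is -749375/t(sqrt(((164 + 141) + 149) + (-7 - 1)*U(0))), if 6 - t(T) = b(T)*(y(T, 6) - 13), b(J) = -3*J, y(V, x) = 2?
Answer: 749375/79491 + 8243125*sqrt(438)/158982 ≈ 1094.6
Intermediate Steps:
t(T) = 6 - 33*T (t(T) = 6 - (-3*T)*(2 - 13) = 6 - (-3*T)*(-11) = 6 - 33*T)
-749375/t(sqrt(((164 + 141) + 149) + (-7 - 1)*U(0))) = -749375/(6 - 33*sqrt(((164 + 141) + 149) + (-7 - 1)*2)) = -749375/(6 - 33*sqrt((305 + 149) - 8*2)) = -749375/(6 - 33*sqrt(454 - 16)) = -749375/(6 - 33*sqrt(438))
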